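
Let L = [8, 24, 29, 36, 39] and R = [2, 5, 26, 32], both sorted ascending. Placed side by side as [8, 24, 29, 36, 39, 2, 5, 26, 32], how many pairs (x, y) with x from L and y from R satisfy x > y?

Split inversions: 15

For each element r of the right run, count left-run elements greater than r:
r = 2: 8, 24, 29, 36, 39 → 5
r = 5: 8, 24, 29, 36, 39 → 5
r = 26: 29, 36, 39 → 3
r = 32: 36, 39 → 2
Cross-inversions: 5 + 5 + 3 + 2 = 15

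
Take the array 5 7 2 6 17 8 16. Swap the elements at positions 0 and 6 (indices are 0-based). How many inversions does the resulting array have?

12 inversions

Positions 0 and 6 hold 5 and 16; after swapping, the array is [16, 7, 2, 6, 17, 8, 5].
Sweep left to right; for each value list the smaller values that follow it:
16 → 7, 2, 6, 8, 5 → 5
7 → 2, 6, 5 → 3
2 → none → 0
6 → 5 → 1
17 → 8, 5 → 2
8 → 5 → 1
5 → none → 0
Sum: 5 + 3 + 0 + 1 + 2 + 1 + 0 = 12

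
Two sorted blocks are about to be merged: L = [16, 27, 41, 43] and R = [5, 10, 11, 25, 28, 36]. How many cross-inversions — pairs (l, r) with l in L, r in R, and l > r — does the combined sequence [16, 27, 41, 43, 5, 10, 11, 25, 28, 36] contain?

19 split inversions

Take each right-half value and tally the left-half values above it:
r = 5: 16, 27, 41, 43 → 4
r = 10: 16, 27, 41, 43 → 4
r = 11: 16, 27, 41, 43 → 4
r = 25: 27, 41, 43 → 3
r = 28: 41, 43 → 2
r = 36: 41, 43 → 2
Cross-inversions: 4 + 4 + 4 + 3 + 2 + 2 = 19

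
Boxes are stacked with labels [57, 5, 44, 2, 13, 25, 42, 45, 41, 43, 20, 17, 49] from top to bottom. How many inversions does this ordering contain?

35 out-of-order pairs

Element-by-element contributions:
57: 12
5: 1
44: 8
2: 0
13: 0
25: 2
42: 3
45: 4
41: 2
43: 2
20: 1
17: 0
49: 0
Sum: 12 + 1 + 8 + 0 + 0 + 2 + 3 + 4 + 2 + 2 + 1 + 0 + 0 = 35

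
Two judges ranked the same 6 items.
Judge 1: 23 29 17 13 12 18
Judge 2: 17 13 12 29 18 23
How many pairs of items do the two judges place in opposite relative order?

Discordant pairs: 8

Assign each item its position (1..6) in the first ordering, then rewrite the second ordering as that position sequence:
positions: 23→1, 29→2, 17→3, 13→4, 12→5, 18→6
second ordering as positions: [3, 4, 5, 2, 6, 1]
Discordant pairs = inversions in this position sequence.
3: 2, 1 → 2
4: 2, 1 → 2
5: 2, 1 → 2
2: 1 → 1
6: 1 → 1
1: 0
Total: 2 + 2 + 2 + 1 + 1 + 0 = 8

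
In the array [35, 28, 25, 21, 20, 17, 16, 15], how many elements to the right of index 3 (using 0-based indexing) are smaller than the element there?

4 such elements

The element at index 3 is 21.
Elements after it: 20, 17, 16, 15
Those smaller than 21: 20, 17, 16, 15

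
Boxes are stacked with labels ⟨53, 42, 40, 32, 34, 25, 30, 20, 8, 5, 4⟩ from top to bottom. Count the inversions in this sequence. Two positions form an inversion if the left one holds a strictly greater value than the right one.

53 out-of-order pairs

For each element, count later entries that are smaller:
53 → 42, 40, 32, 34, 25, 30, 20, 8, 5, 4 → 10
42 → 40, 32, 34, 25, 30, 20, 8, 5, 4 → 9
40 → 32, 34, 25, 30, 20, 8, 5, 4 → 8
32 → 25, 30, 20, 8, 5, 4 → 6
34 → 25, 30, 20, 8, 5, 4 → 6
25 → 20, 8, 5, 4 → 4
30 → 20, 8, 5, 4 → 4
20 → 8, 5, 4 → 3
8 → 5, 4 → 2
5 → 4 → 1
4 → none → 0
Sum: 10 + 9 + 8 + 6 + 6 + 4 + 4 + 3 + 2 + 1 + 0 = 53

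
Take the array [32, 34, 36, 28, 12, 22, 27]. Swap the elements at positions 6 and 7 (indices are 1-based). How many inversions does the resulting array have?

Positions 6 and 7 hold 22 and 27; after swapping, the array is [32, 34, 36, 28, 12, 27, 22].
Count, for each position, how many later elements it exceeds:
32 → 28, 12, 27, 22 → 4
34 → 28, 12, 27, 22 → 4
36 → 28, 12, 27, 22 → 4
28 → 12, 27, 22 → 3
12 → none → 0
27 → 22 → 1
22 → none → 0
Sum: 4 + 4 + 4 + 3 + 0 + 1 + 0 = 16

16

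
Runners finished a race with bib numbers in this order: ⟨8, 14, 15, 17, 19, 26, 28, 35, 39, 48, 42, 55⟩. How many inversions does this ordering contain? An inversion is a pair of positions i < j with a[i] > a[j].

1

Sweep left to right; for each value list the smaller values that follow it:
8: 0
14: 0
15: 0
17: 0
19: 0
26: 0
28: 0
35: 0
39: 0
48: 1
42: 0
55: 0
Sum: 0 + 0 + 0 + 0 + 0 + 0 + 0 + 0 + 0 + 1 + 0 + 0 = 1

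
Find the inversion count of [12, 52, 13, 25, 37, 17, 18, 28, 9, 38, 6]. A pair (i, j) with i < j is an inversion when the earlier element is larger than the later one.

30 out-of-order pairs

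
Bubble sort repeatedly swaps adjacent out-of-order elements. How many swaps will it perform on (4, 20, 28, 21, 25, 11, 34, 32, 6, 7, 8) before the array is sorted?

28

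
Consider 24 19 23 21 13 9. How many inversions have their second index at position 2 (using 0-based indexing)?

The element at index 2 is 23.
Elements before it: 24, 19
Those larger than 23: 24

1 such element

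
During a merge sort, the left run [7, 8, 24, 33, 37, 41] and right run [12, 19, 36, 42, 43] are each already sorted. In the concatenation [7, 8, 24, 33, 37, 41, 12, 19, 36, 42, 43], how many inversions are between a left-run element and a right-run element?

10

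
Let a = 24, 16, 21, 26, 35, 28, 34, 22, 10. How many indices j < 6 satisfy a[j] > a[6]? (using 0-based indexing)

1 such element

The element at index 6 is 34.
Elements before it: 24, 16, 21, 26, 35, 28
Those larger than 34: 35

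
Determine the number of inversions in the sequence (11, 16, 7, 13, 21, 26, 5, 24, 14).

Sweep left to right; for each value list the smaller values that follow it:
11: 2
16: 4
7: 1
13: 1
21: 2
26: 3
5: 0
24: 1
14: 0
Sum: 2 + 4 + 1 + 1 + 2 + 3 + 0 + 1 + 0 = 14

There are 14 inversions.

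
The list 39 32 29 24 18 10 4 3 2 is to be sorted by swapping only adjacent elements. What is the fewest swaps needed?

The minimum number of adjacent swaps to sort an array equals its inversion count, since every such swap removes exactly one inversion.
Count inversions — for each element, later elements that are smaller:
39: 32, 29, 24, 18, 10, 4, 3, 2 → 8
32: 29, 24, 18, 10, 4, 3, 2 → 7
29: 24, 18, 10, 4, 3, 2 → 6
24: 18, 10, 4, 3, 2 → 5
18: 10, 4, 3, 2 → 4
10: 4, 3, 2 → 3
4: 3, 2 → 2
3: 2 → 1
2: none → 0
Total inversions: 8 + 7 + 6 + 5 + 4 + 3 + 2 + 1 + 0 = 36

36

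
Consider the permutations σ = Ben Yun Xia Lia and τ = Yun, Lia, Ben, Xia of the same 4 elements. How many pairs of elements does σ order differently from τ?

Discordant pairs: 3

Assign each item its position (1..4) in the first ordering, then rewrite the second ordering as that position sequence:
positions: Ben→1, Yun→2, Xia→3, Lia→4
second ordering as positions: [2, 4, 1, 3]
Discordant pairs = inversions in this position sequence.
2: 1 → 1
4: 1, 3 → 2
1: 0
3: 0
Total: 1 + 2 + 0 + 0 = 3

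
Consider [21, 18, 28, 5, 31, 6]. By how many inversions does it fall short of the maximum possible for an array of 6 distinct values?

Maximum inversions for 6 distinct elements is C(6, 2) = 6·5/2 = 15.
Current inversions — for each element, count later smaller elements:
21: 3
18: 2
28: 2
5: 0
31: 1
6: 0
Current total: 3 + 2 + 2 + 0 + 1 + 0 = 8
Shortfall: 15 − 8 = 7

7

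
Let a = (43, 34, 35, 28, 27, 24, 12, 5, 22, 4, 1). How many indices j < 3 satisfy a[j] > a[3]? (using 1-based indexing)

1

The element at index 3 is 35.
Elements before it: 43, 34
Those larger than 35: 43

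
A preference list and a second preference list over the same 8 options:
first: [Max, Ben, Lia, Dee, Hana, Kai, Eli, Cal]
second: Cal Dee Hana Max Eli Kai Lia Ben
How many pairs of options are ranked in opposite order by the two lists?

Assign each item its position (1..8) in the first ordering, then rewrite the second ordering as that position sequence:
positions: Max→1, Ben→2, Lia→3, Dee→4, Hana→5, Kai→6, Eli→7, Cal→8
second ordering as positions: [8, 4, 5, 1, 7, 6, 3, 2]
Discordant pairs = inversions in this position sequence.
8: 4, 5, 1, 7, 6, 3, 2 → 7
4: 1, 3, 2 → 3
5: 1, 3, 2 → 3
1: 0
7: 6, 3, 2 → 3
6: 3, 2 → 2
3: 2 → 1
2: 0
Total: 7 + 3 + 3 + 0 + 3 + 2 + 1 + 0 = 19

There are 19 pairs.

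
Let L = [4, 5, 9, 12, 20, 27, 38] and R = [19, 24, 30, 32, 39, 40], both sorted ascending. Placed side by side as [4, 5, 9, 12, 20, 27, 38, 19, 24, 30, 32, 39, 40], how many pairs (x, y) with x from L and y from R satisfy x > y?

7

Count, for every r in R, how many entries of L exceed r:
r = 19: 20, 27, 38 → 3
r = 24: 27, 38 → 2
r = 30: 38 → 1
r = 32: 38 → 1
r = 39: none → 0
r = 40: none → 0
Cross-inversions: 3 + 2 + 1 + 1 + 0 + 0 = 7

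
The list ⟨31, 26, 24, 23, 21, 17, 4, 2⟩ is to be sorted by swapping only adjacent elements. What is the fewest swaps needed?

28

The minimum number of adjacent swaps to sort an array equals its inversion count, since every such swap removes exactly one inversion.
Count inversions — for each element, later elements that are smaller:
31: 26, 24, 23, 21, 17, 4, 2 → 7
26: 24, 23, 21, 17, 4, 2 → 6
24: 23, 21, 17, 4, 2 → 5
23: 21, 17, 4, 2 → 4
21: 17, 4, 2 → 3
17: 4, 2 → 2
4: 2 → 1
2: none → 0
Total inversions: 7 + 6 + 5 + 4 + 3 + 2 + 1 + 0 = 28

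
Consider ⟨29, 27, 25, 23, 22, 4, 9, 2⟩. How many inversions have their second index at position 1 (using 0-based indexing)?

1 such element

The element at index 1 is 27.
Elements before it: 29
Those larger than 27: 29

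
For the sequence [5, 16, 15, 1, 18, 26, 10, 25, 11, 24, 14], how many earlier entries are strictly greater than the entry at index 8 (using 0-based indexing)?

5

The element at index 8 is 11.
Elements before it: 5, 16, 15, 1, 18, 26, 10, 25
Those larger than 11: 16, 15, 18, 26, 25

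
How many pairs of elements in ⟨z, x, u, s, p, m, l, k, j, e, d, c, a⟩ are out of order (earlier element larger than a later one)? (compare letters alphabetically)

78 inversions

Sweep left to right; for each value list the smaller values that follow it:
z → x, u, s, p, m, l, k, j, e, d, c, a → 12
x → u, s, p, m, l, k, j, e, d, c, a → 11
u → s, p, m, l, k, j, e, d, c, a → 10
s → p, m, l, k, j, e, d, c, a → 9
p → m, l, k, j, e, d, c, a → 8
m → l, k, j, e, d, c, a → 7
l → k, j, e, d, c, a → 6
k → j, e, d, c, a → 5
j → e, d, c, a → 4
e → d, c, a → 3
d → c, a → 2
c → a → 1
a → none → 0
Sum: 12 + 11 + 10 + 9 + 8 + 7 + 6 + 5 + 4 + 3 + 2 + 1 + 0 = 78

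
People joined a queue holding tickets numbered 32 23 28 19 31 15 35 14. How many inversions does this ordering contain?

Count, for each position, how many later elements it exceeds:
32 → 23, 28, 19, 31, 15, 14 → 6
23 → 19, 15, 14 → 3
28 → 19, 15, 14 → 3
19 → 15, 14 → 2
31 → 15, 14 → 2
15 → 14 → 1
35 → 14 → 1
14 → none → 0
Sum: 6 + 3 + 3 + 2 + 2 + 1 + 1 + 0 = 18

18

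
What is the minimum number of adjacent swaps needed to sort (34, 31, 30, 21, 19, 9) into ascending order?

The minimum number of adjacent swaps to sort an array equals its inversion count, since every such swap removes exactly one inversion.
Count inversions — for each element, later elements that are smaller:
34: 31, 30, 21, 19, 9 → 5
31: 30, 21, 19, 9 → 4
30: 21, 19, 9 → 3
21: 19, 9 → 2
19: 9 → 1
9: none → 0
Total inversions: 5 + 4 + 3 + 2 + 1 + 0 = 15

15 adjacent swaps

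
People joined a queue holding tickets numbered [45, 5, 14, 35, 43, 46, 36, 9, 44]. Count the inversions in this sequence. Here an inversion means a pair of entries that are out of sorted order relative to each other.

Inversions: 15

For each element, count later entries that are smaller:
45 → 5, 14, 35, 43, 36, 9, 44 → 7
5 → none → 0
14 → 9 → 1
35 → 9 → 1
43 → 36, 9 → 2
46 → 36, 9, 44 → 3
36 → 9 → 1
9 → none → 0
44 → none → 0
Sum: 7 + 0 + 1 + 1 + 2 + 3 + 1 + 0 + 0 = 15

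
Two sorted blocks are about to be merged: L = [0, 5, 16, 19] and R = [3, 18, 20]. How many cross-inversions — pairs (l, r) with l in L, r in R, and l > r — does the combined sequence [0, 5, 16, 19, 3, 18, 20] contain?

4

Count, for every r in R, how many entries of L exceed r:
r = 3: 5, 16, 19 → 3
r = 18: 19 → 1
r = 20: none → 0
Cross-inversions: 3 + 1 + 0 = 4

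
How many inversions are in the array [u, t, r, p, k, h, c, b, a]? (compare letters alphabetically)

36

Count, for each position, how many later elements it exceeds:
u → t, r, p, k, h, c, b, a → 8
t → r, p, k, h, c, b, a → 7
r → p, k, h, c, b, a → 6
p → k, h, c, b, a → 5
k → h, c, b, a → 4
h → c, b, a → 3
c → b, a → 2
b → a → 1
a → none → 0
Sum: 8 + 7 + 6 + 5 + 4 + 3 + 2 + 1 + 0 = 36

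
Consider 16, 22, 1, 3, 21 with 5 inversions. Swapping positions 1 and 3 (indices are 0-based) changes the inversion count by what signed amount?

-1

Positions 1 and 3 hold 22 and 3; after swapping, the array is [16, 3, 1, 22, 21].
Count, for each position, how many later elements it exceeds:
16 → 3, 1 → 2
3 → 1 → 1
1 → none → 0
22 → 21 → 1
21 → none → 0
Sum: 2 + 1 + 0 + 1 + 0 = 4
Change: 4 − 5 = -1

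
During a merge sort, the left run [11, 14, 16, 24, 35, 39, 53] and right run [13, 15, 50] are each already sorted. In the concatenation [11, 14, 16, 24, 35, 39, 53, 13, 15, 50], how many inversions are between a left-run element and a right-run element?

For each element r of the right run, count left-run elements greater than r:
r = 13: 14, 16, 24, 35, 39, 53 → 6
r = 15: 16, 24, 35, 39, 53 → 5
r = 50: 53 → 1
Cross-inversions: 6 + 5 + 1 = 12

12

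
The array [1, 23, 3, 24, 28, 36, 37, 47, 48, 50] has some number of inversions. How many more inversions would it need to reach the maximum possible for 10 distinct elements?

44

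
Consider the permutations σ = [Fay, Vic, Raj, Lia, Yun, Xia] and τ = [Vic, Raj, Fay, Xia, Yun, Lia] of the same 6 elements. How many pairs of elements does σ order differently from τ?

Assign each item its position (1..6) in the first ordering, then rewrite the second ordering as that position sequence:
positions: Fay→1, Vic→2, Raj→3, Lia→4, Yun→5, Xia→6
second ordering as positions: [2, 3, 1, 6, 5, 4]
Discordant pairs = inversions in this position sequence.
2: 1 → 1
3: 1 → 1
1: 0
6: 5, 4 → 2
5: 4 → 1
4: 0
Total: 1 + 1 + 0 + 2 + 1 + 0 = 5

5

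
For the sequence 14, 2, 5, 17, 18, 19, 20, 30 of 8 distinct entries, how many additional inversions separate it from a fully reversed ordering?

Maximum inversions for 8 distinct elements is C(8, 2) = 8·7/2 = 28.
Current inversions — for each element, count later smaller elements:
14: 2
2: 0
5: 0
17: 0
18: 0
19: 0
20: 0
30: 0
Current total: 2 + 0 + 0 + 0 + 0 + 0 + 0 + 0 = 2
Shortfall: 28 − 2 = 26

26 inversions short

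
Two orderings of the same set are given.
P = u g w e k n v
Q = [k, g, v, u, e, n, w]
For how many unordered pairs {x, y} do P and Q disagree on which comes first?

There are 11 disagreeing pairs.

Assign each item its position (1..7) in the first ordering, then rewrite the second ordering as that position sequence:
positions: u→1, g→2, w→3, e→4, k→5, n→6, v→7
second ordering as positions: [5, 2, 7, 1, 4, 6, 3]
Discordant pairs = inversions in this position sequence.
5: 2, 1, 4, 3 → 4
2: 1 → 1
7: 1, 4, 6, 3 → 4
1: 0
4: 3 → 1
6: 3 → 1
3: 0
Total: 4 + 1 + 4 + 0 + 1 + 1 + 0 = 11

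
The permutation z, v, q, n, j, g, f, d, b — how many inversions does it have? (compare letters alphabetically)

Count, for each position, how many later elements it exceeds:
z → v, q, n, j, g, f, d, b → 8
v → q, n, j, g, f, d, b → 7
q → n, j, g, f, d, b → 6
n → j, g, f, d, b → 5
j → g, f, d, b → 4
g → f, d, b → 3
f → d, b → 2
d → b → 1
b → none → 0
Sum: 8 + 7 + 6 + 5 + 4 + 3 + 2 + 1 + 0 = 36

36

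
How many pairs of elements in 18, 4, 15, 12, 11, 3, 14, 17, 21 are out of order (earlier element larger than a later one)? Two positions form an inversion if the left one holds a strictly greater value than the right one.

15

For each element, count later entries that are smaller:
18: 7
4: 1
15: 4
12: 2
11: 1
3: 0
14: 0
17: 0
21: 0
Sum: 7 + 1 + 4 + 2 + 1 + 0 + 0 + 0 + 0 = 15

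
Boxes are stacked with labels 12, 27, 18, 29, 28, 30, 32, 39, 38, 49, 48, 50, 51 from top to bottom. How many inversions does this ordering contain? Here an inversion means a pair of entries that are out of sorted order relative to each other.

4

Count, for each position, how many later elements it exceeds:
12: 0
27: 1
18: 0
29: 1
28: 0
30: 0
32: 0
39: 1
38: 0
49: 1
48: 0
50: 0
51: 0
Sum: 0 + 1 + 0 + 1 + 0 + 0 + 0 + 1 + 0 + 1 + 0 + 0 + 0 = 4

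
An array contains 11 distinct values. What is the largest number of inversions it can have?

55

A reversed (strictly descending) arrangement makes every pair an inversion, giving C(11, 2) inversions.
C(11, 2) = 11·10/2 = 55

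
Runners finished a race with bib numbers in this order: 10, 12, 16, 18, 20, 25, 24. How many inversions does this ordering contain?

1 out-of-order pair

Out-of-order index pairs (0-indexed):
(5,6): 25 > 24
That's 1 pair.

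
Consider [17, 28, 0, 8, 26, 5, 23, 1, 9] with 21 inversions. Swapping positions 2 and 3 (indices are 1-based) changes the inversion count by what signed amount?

Positions 2 and 3 hold 28 and 0; after swapping, the array is [17, 0, 28, 8, 26, 5, 23, 1, 9].
Sweep left to right; for each value list the smaller values that follow it:
17: 5
0: 0
28: 6
8: 2
26: 4
5: 1
23: 2
1: 0
9: 0
Sum: 5 + 0 + 6 + 2 + 4 + 1 + 2 + 0 + 0 = 20
Change: 20 − 21 = -1

-1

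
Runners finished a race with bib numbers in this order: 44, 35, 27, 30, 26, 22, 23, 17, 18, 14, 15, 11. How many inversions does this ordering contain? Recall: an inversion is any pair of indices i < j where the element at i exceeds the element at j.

Element-by-element contributions:
44 → 35, 27, 30, 26, 22, 23, 17, 18, 14, 15, 11 → 11
35 → 27, 30, 26, 22, 23, 17, 18, 14, 15, 11 → 10
27 → 26, 22, 23, 17, 18, 14, 15, 11 → 8
30 → 26, 22, 23, 17, 18, 14, 15, 11 → 8
26 → 22, 23, 17, 18, 14, 15, 11 → 7
22 → 17, 18, 14, 15, 11 → 5
23 → 17, 18, 14, 15, 11 → 5
17 → 14, 15, 11 → 3
18 → 14, 15, 11 → 3
14 → 11 → 1
15 → 11 → 1
11 → none → 0
Sum: 11 + 10 + 8 + 8 + 7 + 5 + 5 + 3 + 3 + 1 + 1 + 0 = 62

Inversions: 62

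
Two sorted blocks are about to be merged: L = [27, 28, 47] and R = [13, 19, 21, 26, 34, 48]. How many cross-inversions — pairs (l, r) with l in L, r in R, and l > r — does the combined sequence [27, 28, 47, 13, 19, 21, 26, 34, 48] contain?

13 cross-inversions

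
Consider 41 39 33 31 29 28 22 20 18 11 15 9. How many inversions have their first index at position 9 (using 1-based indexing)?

The element at index 9 is 18.
Elements after it: 11, 15, 9
Those smaller than 18: 11, 15, 9

3 such elements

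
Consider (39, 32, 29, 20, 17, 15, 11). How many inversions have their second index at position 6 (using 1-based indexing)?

The element at index 6 is 15.
Elements before it: 39, 32, 29, 20, 17
Those larger than 15: 39, 32, 29, 20, 17

5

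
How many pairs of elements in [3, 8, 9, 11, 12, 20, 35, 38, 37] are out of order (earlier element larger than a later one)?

For each element, count later entries that are smaller:
3 → none → 0
8 → none → 0
9 → none → 0
11 → none → 0
12 → none → 0
20 → none → 0
35 → none → 0
38 → 37 → 1
37 → none → 0
Sum: 0 + 0 + 0 + 0 + 0 + 0 + 0 + 1 + 0 = 1

1 inversion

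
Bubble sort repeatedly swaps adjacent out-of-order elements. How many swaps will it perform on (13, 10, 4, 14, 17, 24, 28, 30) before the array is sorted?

There are 3 adjacent swaps.

The minimum number of adjacent swaps to sort an array equals its inversion count, since every such swap removes exactly one inversion.
Count inversions — for each element, later elements that are smaller:
13: 10, 4 → 2
10: 4 → 1
4: none → 0
14: none → 0
17: none → 0
24: none → 0
28: none → 0
30: none → 0
Total inversions: 2 + 1 + 0 + 0 + 0 + 0 + 0 + 0 = 3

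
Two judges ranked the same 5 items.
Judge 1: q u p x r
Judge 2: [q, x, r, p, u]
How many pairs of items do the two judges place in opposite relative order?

5 discordant pairs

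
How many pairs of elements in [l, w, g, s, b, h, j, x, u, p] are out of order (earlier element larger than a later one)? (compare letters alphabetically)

19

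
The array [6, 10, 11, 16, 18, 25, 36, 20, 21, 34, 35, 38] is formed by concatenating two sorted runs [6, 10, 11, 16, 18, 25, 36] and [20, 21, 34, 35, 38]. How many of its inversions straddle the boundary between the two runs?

6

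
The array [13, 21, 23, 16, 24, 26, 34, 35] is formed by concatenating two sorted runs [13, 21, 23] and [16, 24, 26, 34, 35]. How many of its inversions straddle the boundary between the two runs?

2

Count, for every r in R, how many entries of L exceed r:
r = 16: 21, 23 → 2
r = 24: none → 0
r = 26: none → 0
r = 34: none → 0
r = 35: none → 0
Cross-inversions: 2 + 0 + 0 + 0 + 0 = 2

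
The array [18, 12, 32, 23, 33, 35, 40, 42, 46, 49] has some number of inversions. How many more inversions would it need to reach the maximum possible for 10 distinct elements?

43

Maximum inversions for 10 distinct elements is C(10, 2) = 10·9/2 = 45.
Current inversions — for each element, count later smaller elements:
18: 1
12: 0
32: 1
23: 0
33: 0
35: 0
40: 0
42: 0
46: 0
49: 0
Current total: 1 + 0 + 1 + 0 + 0 + 0 + 0 + 0 + 0 + 0 = 2
Shortfall: 45 − 2 = 43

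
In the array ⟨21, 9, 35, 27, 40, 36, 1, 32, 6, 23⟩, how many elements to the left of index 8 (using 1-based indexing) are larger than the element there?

The element at index 8 is 32.
Elements before it: 21, 9, 35, 27, 40, 36, 1
Those larger than 32: 35, 40, 36

3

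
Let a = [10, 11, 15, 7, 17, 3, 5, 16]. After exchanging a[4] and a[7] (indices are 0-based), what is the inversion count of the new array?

Positions 4 and 7 hold 17 and 16; after swapping, the array is [10, 11, 15, 7, 16, 3, 5, 17].
Element-by-element contributions:
10 → 7, 3, 5 → 3
11 → 7, 3, 5 → 3
15 → 7, 3, 5 → 3
7 → 3, 5 → 2
16 → 3, 5 → 2
3 → none → 0
5 → none → 0
17 → none → 0
Sum: 3 + 3 + 3 + 2 + 2 + 0 + 0 + 0 = 13

13 inversions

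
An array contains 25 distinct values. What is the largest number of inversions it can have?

300 inversions

The maximum occurs when the array is in strictly decreasing order: every one of the C(25, 2) pairs is inverted.
C(25, 2) = 25·24/2 = 300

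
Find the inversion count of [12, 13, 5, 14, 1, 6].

9 inversions

Inversion pairs (indices are 1-based):
(1,3): 12 > 5
(1,5): 12 > 1
(1,6): 12 > 6
(2,3): 13 > 5
(2,5): 13 > 1
(2,6): 13 > 6
(3,5): 5 > 1
(4,5): 14 > 1
(4,6): 14 > 6
That's 9 pairs.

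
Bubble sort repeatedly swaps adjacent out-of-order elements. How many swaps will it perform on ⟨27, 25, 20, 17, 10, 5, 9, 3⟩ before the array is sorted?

27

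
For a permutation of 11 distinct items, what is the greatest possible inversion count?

The maximum occurs when the array is in strictly decreasing order: every one of the C(11, 2) pairs is inverted.
C(11, 2) = 11·10/2 = 55

55 inversions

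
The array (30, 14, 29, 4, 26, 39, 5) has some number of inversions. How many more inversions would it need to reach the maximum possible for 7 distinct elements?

Maximum inversions for 7 distinct elements is C(7, 2) = 7·6/2 = 21.
Current inversions — for each element, count later smaller elements:
30: 5
14: 2
29: 3
4: 0
26: 1
39: 1
5: 0
Current total: 5 + 2 + 3 + 0 + 1 + 1 + 0 = 12
Shortfall: 21 − 12 = 9

9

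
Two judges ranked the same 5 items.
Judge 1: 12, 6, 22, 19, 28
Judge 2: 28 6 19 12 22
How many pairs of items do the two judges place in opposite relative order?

Assign each item its position (1..5) in the first ordering, then rewrite the second ordering as that position sequence:
positions: 12→1, 6→2, 22→3, 19→4, 28→5
second ordering as positions: [5, 2, 4, 1, 3]
Discordant pairs = inversions in this position sequence.
5: 2, 4, 1, 3 → 4
2: 1 → 1
4: 1, 3 → 2
1: 0
3: 0
Total: 4 + 1 + 2 + 0 + 0 = 7

7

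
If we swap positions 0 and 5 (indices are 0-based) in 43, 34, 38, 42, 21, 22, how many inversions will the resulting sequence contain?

There are 4 inversions.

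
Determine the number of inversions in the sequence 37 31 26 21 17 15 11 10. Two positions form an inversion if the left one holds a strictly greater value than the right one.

Count, for each position, how many later elements it exceeds:
37 → 31, 26, 21, 17, 15, 11, 10 → 7
31 → 26, 21, 17, 15, 11, 10 → 6
26 → 21, 17, 15, 11, 10 → 5
21 → 17, 15, 11, 10 → 4
17 → 15, 11, 10 → 3
15 → 11, 10 → 2
11 → 10 → 1
10 → none → 0
Sum: 7 + 6 + 5 + 4 + 3 + 2 + 1 + 0 = 28

28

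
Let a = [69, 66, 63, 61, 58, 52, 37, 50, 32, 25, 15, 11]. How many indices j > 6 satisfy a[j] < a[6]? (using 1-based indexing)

The element at index 6 is 52.
Elements after it: 37, 50, 32, 25, 15, 11
Those smaller than 52: 37, 50, 32, 25, 15, 11

6 such elements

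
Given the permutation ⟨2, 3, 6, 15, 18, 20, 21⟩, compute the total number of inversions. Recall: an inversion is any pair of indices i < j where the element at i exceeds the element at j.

Out-of-order index pairs (1-indexed):
(none)
That's 0 pairs.

0 inversions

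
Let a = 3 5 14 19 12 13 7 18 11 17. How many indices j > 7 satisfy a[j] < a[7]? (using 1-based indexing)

0

The element at index 7 is 7.
Elements after it: 18, 11, 17
None of them are smaller than 7.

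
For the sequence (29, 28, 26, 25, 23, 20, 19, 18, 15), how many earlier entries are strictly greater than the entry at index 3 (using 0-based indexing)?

3

The element at index 3 is 25.
Elements before it: 29, 28, 26
Those larger than 25: 29, 28, 26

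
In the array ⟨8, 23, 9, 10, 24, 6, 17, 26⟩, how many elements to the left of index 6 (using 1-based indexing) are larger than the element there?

5 such elements

The element at index 6 is 6.
Elements before it: 8, 23, 9, 10, 24
Those larger than 6: 8, 23, 9, 10, 24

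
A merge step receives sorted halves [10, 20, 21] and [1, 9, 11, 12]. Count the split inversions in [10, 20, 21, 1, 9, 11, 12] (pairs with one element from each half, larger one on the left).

Cross-inversions: 10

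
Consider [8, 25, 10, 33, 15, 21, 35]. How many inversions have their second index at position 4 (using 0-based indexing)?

The element at index 4 is 15.
Elements before it: 8, 25, 10, 33
Those larger than 15: 25, 33

2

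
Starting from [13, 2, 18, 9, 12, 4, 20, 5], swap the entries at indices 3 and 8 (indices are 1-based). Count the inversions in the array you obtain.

9

Positions 3 and 8 hold 18 and 5; after swapping, the array is [13, 2, 5, 9, 12, 4, 20, 18].
Sweep left to right; for each value list the smaller values that follow it:
13 → 2, 5, 9, 12, 4 → 5
2 → none → 0
5 → 4 → 1
9 → 4 → 1
12 → 4 → 1
4 → none → 0
20 → 18 → 1
18 → none → 0
Sum: 5 + 0 + 1 + 1 + 1 + 0 + 1 + 0 = 9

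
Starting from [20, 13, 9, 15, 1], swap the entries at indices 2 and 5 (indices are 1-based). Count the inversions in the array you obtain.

Positions 2 and 5 hold 13 and 1; after swapping, the array is [20, 1, 9, 15, 13].
Sweep left to right; for each value list the smaller values that follow it:
20 → 1, 9, 15, 13 → 4
1 → none → 0
9 → none → 0
15 → 13 → 1
13 → none → 0
Sum: 4 + 0 + 0 + 1 + 0 = 5

There are 5 inversions.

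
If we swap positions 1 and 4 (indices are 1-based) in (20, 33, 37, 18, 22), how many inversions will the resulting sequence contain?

4

Positions 1 and 4 hold 20 and 18; after swapping, the array is [18, 33, 37, 20, 22].
For each element, count later entries that are smaller:
18: 0
33: 2
37: 2
20: 0
22: 0
Sum: 0 + 2 + 2 + 0 + 0 = 4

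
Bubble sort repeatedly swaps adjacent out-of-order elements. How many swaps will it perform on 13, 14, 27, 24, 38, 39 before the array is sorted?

1 adjacent swap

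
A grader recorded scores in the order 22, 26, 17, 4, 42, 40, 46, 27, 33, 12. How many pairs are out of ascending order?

20 inversions

For each element, count later entries that are smaller:
22: 3
26: 3
17: 2
4: 0
42: 4
40: 3
46: 3
27: 1
33: 1
12: 0
Sum: 3 + 3 + 2 + 0 + 4 + 3 + 3 + 1 + 1 + 0 = 20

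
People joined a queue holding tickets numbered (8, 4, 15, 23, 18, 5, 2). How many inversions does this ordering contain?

For each element, count later entries that are smaller:
8 → 4, 5, 2 → 3
4 → 2 → 1
15 → 5, 2 → 2
23 → 18, 5, 2 → 3
18 → 5, 2 → 2
5 → 2 → 1
2 → none → 0
Sum: 3 + 1 + 2 + 3 + 2 + 1 + 0 = 12

Inversions: 12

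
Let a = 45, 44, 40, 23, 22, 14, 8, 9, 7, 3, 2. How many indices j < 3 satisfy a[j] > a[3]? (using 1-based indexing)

2

The element at index 3 is 40.
Elements before it: 45, 44
Those larger than 40: 45, 44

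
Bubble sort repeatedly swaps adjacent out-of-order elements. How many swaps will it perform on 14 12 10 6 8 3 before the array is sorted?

14

Each adjacent swap fixes exactly one inversion, so the minimum swap count equals the number of inversions.
Count inversions — for each element, later elements that are smaller:
14: 12, 10, 6, 8, 3 → 5
12: 10, 6, 8, 3 → 4
10: 6, 8, 3 → 3
6: 3 → 1
8: 3 → 1
3: none → 0
Total inversions: 5 + 4 + 3 + 1 + 1 + 0 = 14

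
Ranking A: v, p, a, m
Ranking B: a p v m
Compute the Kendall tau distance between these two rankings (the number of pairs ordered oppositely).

3 discordant pairs

Assign each item its position (1..4) in the first ordering, then rewrite the second ordering as that position sequence:
positions: v→1, p→2, a→3, m→4
second ordering as positions: [3, 2, 1, 4]
Discordant pairs = inversions in this position sequence.
3: 2, 1 → 2
2: 1 → 1
1: 0
4: 0
Total: 2 + 1 + 0 + 0 = 3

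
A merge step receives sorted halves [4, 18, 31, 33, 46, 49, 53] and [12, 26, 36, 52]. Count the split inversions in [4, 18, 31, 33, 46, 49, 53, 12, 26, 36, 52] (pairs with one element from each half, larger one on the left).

15 cross-inversions

For each element r of the right run, count left-run elements greater than r:
r = 12: 18, 31, 33, 46, 49, 53 → 6
r = 26: 31, 33, 46, 49, 53 → 5
r = 36: 46, 49, 53 → 3
r = 52: 53 → 1
Cross-inversions: 6 + 5 + 3 + 1 = 15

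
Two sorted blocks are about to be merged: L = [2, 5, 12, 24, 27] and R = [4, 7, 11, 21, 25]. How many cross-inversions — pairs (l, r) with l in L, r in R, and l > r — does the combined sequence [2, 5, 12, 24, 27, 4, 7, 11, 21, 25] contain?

Take each right-half value and tally the left-half values above it:
r = 4: 5, 12, 24, 27 → 4
r = 7: 12, 24, 27 → 3
r = 11: 12, 24, 27 → 3
r = 21: 24, 27 → 2
r = 25: 27 → 1
Cross-inversions: 4 + 3 + 3 + 2 + 1 = 13

Split inversions: 13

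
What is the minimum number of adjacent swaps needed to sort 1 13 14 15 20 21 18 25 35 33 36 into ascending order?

Each adjacent swap fixes exactly one inversion, so the minimum swap count equals the number of inversions.
Count inversions — for each element, later elements that are smaller:
1: none → 0
13: none → 0
14: none → 0
15: none → 0
20: 18 → 1
21: 18 → 1
18: none → 0
25: none → 0
35: 33 → 1
33: none → 0
36: none → 0
Total inversions: 0 + 0 + 0 + 0 + 1 + 1 + 0 + 0 + 1 + 0 + 0 = 3

3 swaps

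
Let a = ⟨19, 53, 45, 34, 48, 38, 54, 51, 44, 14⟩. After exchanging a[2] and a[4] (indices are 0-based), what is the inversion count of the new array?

24 inversions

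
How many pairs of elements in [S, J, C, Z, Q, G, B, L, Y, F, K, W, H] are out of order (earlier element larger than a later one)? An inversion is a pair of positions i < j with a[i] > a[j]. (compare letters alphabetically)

41 inversions

Element-by-element contributions:
S → J, C, Q, G, B, L, F, K, H → 9
J → C, G, B, F, H → 5
C → B → 1
Z → Q, G, B, L, Y, F, K, W, H → 9
Q → G, B, L, F, K, H → 6
G → B, F → 2
B → none → 0
L → F, K, H → 3
Y → F, K, W, H → 4
F → none → 0
K → H → 1
W → H → 1
H → none → 0
Sum: 9 + 5 + 1 + 9 + 6 + 2 + 0 + 3 + 4 + 0 + 1 + 1 + 0 = 41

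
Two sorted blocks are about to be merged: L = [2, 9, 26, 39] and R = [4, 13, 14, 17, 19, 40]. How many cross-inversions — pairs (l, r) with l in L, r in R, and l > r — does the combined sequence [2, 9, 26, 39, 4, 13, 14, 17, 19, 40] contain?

Take each right-half value and tally the left-half values above it:
r = 4: 9, 26, 39 → 3
r = 13: 26, 39 → 2
r = 14: 26, 39 → 2
r = 17: 26, 39 → 2
r = 19: 26, 39 → 2
r = 40: none → 0
Cross-inversions: 3 + 2 + 2 + 2 + 2 + 0 = 11

11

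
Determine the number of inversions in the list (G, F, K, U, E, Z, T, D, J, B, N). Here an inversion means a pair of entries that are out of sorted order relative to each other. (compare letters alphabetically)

There are 30 out-of-order pairs.

Count, for each position, how many later elements it exceeds:
G → F, E, D, B → 4
F → E, D, B → 3
K → E, D, J, B → 4
U → E, T, D, J, B, N → 6
E → D, B → 2
Z → T, D, J, B, N → 5
T → D, J, B, N → 4
D → B → 1
J → B → 1
B → none → 0
N → none → 0
Sum: 4 + 3 + 4 + 6 + 2 + 5 + 4 + 1 + 1 + 0 + 0 = 30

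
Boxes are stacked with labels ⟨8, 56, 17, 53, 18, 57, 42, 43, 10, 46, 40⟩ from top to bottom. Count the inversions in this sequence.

26

Element-by-element contributions:
8 → none → 0
56 → 17, 53, 18, 42, 43, 10, 46, 40 → 8
17 → 10 → 1
53 → 18, 42, 43, 10, 46, 40 → 6
18 → 10 → 1
57 → 42, 43, 10, 46, 40 → 5
42 → 10, 40 → 2
43 → 10, 40 → 2
10 → none → 0
46 → 40 → 1
40 → none → 0
Sum: 0 + 8 + 1 + 6 + 1 + 5 + 2 + 2 + 0 + 1 + 0 = 26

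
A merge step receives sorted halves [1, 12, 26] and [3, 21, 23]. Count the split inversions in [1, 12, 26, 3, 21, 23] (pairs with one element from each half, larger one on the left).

4 cross-inversions

Count, for every r in R, how many entries of L exceed r:
r = 3: 12, 26 → 2
r = 21: 26 → 1
r = 23: 26 → 1
Cross-inversions: 2 + 1 + 1 = 4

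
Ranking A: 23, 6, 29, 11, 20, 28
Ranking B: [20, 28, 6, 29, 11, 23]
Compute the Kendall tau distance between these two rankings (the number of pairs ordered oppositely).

11 discordant pairs

Assign each item its position (1..6) in the first ordering, then rewrite the second ordering as that position sequence:
positions: 23→1, 6→2, 29→3, 11→4, 20→5, 28→6
second ordering as positions: [5, 6, 2, 3, 4, 1]
Discordant pairs = inversions in this position sequence.
5: 2, 3, 4, 1 → 4
6: 2, 3, 4, 1 → 4
2: 1 → 1
3: 1 → 1
4: 1 → 1
1: 0
Total: 4 + 4 + 1 + 1 + 1 + 0 = 11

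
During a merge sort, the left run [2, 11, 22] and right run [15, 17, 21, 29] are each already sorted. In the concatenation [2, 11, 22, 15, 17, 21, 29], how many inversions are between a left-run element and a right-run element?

3

For each element r of the right run, count left-run elements greater than r:
r = 15: 22 → 1
r = 17: 22 → 1
r = 21: 22 → 1
r = 29: none → 0
Cross-inversions: 1 + 1 + 1 + 0 = 3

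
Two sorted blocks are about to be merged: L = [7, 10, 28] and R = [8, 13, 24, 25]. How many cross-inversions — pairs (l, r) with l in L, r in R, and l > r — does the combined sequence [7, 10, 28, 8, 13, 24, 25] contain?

Take each right-half value and tally the left-half values above it:
r = 8: 10, 28 → 2
r = 13: 28 → 1
r = 24: 28 → 1
r = 25: 28 → 1
Cross-inversions: 2 + 1 + 1 + 1 = 5

5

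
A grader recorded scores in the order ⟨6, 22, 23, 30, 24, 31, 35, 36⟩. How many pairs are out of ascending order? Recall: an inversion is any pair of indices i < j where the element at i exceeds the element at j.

Element-by-element contributions:
6 → none → 0
22 → none → 0
23 → none → 0
30 → 24 → 1
24 → none → 0
31 → none → 0
35 → none → 0
36 → none → 0
Sum: 0 + 0 + 0 + 1 + 0 + 0 + 0 + 0 = 1

1 out-of-order pair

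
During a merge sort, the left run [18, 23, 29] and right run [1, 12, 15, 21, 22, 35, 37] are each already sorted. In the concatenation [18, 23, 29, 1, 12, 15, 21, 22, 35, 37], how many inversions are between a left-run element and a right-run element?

For each element r of the right run, count left-run elements greater than r:
r = 1: 18, 23, 29 → 3
r = 12: 18, 23, 29 → 3
r = 15: 18, 23, 29 → 3
r = 21: 23, 29 → 2
r = 22: 23, 29 → 2
r = 35: none → 0
r = 37: none → 0
Cross-inversions: 3 + 3 + 3 + 2 + 2 + 0 + 0 = 13

13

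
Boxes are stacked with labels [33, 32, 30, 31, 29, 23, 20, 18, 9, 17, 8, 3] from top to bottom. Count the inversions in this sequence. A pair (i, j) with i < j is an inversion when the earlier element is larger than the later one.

64

Sweep left to right; for each value list the smaller values that follow it:
33: 11
32: 10
30: 8
31: 8
29: 7
23: 6
20: 5
18: 4
9: 2
17: 2
8: 1
3: 0
Sum: 11 + 10 + 8 + 8 + 7 + 6 + 5 + 4 + 2 + 2 + 1 + 0 = 64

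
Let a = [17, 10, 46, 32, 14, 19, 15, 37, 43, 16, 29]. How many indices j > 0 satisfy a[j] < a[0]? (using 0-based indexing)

The element at index 0 is 17.
Elements after it: 10, 46, 32, 14, 19, 15, 37, 43, 16, 29
Those smaller than 17: 10, 14, 15, 16

4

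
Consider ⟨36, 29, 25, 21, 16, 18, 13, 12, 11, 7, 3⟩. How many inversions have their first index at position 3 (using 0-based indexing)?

The element at index 3 is 21.
Elements after it: 16, 18, 13, 12, 11, 7, 3
Those smaller than 21: 16, 18, 13, 12, 11, 7, 3

7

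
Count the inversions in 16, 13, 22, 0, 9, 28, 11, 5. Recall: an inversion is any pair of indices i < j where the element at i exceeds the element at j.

Count, for each position, how many later elements it exceeds:
16: 5
13: 4
22: 4
0: 0
9: 1
28: 2
11: 1
5: 0
Sum: 5 + 4 + 4 + 0 + 1 + 2 + 1 + 0 = 17

17 inversions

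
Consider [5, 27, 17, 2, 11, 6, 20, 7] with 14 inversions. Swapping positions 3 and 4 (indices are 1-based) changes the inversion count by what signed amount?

Positions 3 and 4 hold 17 and 2; after swapping, the array is [5, 27, 2, 17, 11, 6, 20, 7].
Sweep left to right; for each value list the smaller values that follow it:
5 → 2 → 1
27 → 2, 17, 11, 6, 20, 7 → 6
2 → none → 0
17 → 11, 6, 7 → 3
11 → 6, 7 → 2
6 → none → 0
20 → 7 → 1
7 → none → 0
Sum: 1 + 6 + 0 + 3 + 2 + 0 + 1 + 0 = 13
Change: 13 − 14 = -1

-1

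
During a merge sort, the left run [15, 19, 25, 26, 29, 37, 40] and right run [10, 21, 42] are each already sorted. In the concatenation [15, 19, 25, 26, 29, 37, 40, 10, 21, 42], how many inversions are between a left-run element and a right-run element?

Count, for every r in R, how many entries of L exceed r:
r = 10: 15, 19, 25, 26, 29, 37, 40 → 7
r = 21: 25, 26, 29, 37, 40 → 5
r = 42: none → 0
Cross-inversions: 7 + 5 + 0 = 12

12 cross-inversions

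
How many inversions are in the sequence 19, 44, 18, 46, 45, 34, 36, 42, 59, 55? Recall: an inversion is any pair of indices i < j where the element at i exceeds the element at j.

Element-by-element contributions:
19 → 18 → 1
44 → 18, 34, 36, 42 → 4
18 → none → 0
46 → 45, 34, 36, 42 → 4
45 → 34, 36, 42 → 3
34 → none → 0
36 → none → 0
42 → none → 0
59 → 55 → 1
55 → none → 0
Sum: 1 + 4 + 0 + 4 + 3 + 0 + 0 + 0 + 1 + 0 = 13

Inversions: 13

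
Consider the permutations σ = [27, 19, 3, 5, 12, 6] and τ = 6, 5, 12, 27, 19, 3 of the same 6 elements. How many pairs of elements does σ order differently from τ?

Assign each item its position (1..6) in the first ordering, then rewrite the second ordering as that position sequence:
positions: 27→1, 19→2, 3→3, 5→4, 12→5, 6→6
second ordering as positions: [6, 4, 5, 1, 2, 3]
Discordant pairs = inversions in this position sequence.
6: 4, 5, 1, 2, 3 → 5
4: 1, 2, 3 → 3
5: 1, 2, 3 → 3
1: 0
2: 0
3: 0
Total: 5 + 3 + 3 + 0 + 0 + 0 = 11

11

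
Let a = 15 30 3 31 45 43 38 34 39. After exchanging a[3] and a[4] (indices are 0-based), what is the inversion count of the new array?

Positions 3 and 4 hold 31 and 45; after swapping, the array is [15, 30, 3, 45, 31, 43, 38, 34, 39].
Sweep left to right; for each value list the smaller values that follow it:
15: 1
30: 1
3: 0
45: 5
31: 0
43: 3
38: 1
34: 0
39: 0
Sum: 1 + 1 + 0 + 5 + 0 + 3 + 1 + 0 + 0 = 11

11 inversions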